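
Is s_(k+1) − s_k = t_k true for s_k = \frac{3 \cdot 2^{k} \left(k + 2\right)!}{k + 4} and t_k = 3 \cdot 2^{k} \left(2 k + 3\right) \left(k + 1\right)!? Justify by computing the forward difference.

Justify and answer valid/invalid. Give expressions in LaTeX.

s_(k+1) = 6*2**k*factorial(k + 3)/(k + 5)
s_(k+1) − s_k = 3*2**k*(2*k**2 + 13*k + 19)*factorial(k + 2)/((k + 4)*(k + 5))
(s_(k+1) − s_k) − t_k = -6*2**k*(2*k**2 + 11*k + 11)*factorial(k + 1)/((k + 4)*(k + 5))

Invalid: residual - \frac{6 \cdot 2^{k} \left(2 k^{2} + 11 k + 11\right) \left(k + 1\right)!}{\left(k + 4\right) \left(k + 5\right)} ≠ 0.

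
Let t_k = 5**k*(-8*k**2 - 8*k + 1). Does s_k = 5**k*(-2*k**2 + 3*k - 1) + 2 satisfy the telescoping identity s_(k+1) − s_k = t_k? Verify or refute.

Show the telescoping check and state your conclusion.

s_(k+1) = -10*5**k*k**2 - 5*5**k*k + 2
s_(k+1) − s_k = 5**k*(-8*k**2 - 8*k + 1)
(s_(k+1) − s_k) − t_k = 0

Valid: the claim telescopes to t_k.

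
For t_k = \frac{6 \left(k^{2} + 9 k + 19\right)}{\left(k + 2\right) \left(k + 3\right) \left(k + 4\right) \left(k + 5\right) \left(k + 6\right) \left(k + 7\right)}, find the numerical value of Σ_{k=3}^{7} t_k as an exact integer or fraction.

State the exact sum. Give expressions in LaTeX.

t_(k+1)/t_k = (k + 2)*(9*k + (k + 1)**2 + 28)/((k + 8)*(k**2 + 9*k + 19)).
Normal form (A,B,C) = (k + 2, k + 8, k**2 + 9*k + 19).
Solve (k + 2)·f(k+1) − (k + 7)·f(k) = k**2 + 9*k + 19.
deg f ≤ 5 (via 1,1,2).
A polynomial solution: f(k) = k*(k + 3)*(k + 5)*(k**2 + 12*k + 44)/144.
So s_k = (B(k−1)f/C)·t_k = (k*(k + 3)*(k + 5)*(k + 7)*(k**2 + 12*k + 44)/(144*(k**2 + 9*k + 19)))·t_k = k*(k**2 + 12*k + 44)/(24*(k**3 + 12*k**2 + 44*k + 48)).
Δs = 6*(k**2 + 9*k + 19)/(k**6 + 27*k**5 + 295*k**4 + 1665*k**3 + 5104*k**2 + 8028*k + 5040), as required.
Telescoping: Σ = s_(8) − s_(3) = 17/420 − (89/2520) = 13/2520.

Σ = 13/2520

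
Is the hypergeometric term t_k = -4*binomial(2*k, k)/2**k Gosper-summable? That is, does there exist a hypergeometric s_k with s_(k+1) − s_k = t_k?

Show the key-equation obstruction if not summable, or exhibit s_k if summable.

Step 1: r(k) = (2*k + 1)/(k + 1).
A = 2*k + 1, B = k + 1, C = 1.
Need (2*k + 1)·f(k+1) − (k)·f(k) = 1.
d = -1 from the (1,1,0) case.
d = -1 < 0 ⇒ no nonzero polynomial f; not summable.

No — negative degree bound, so no certificate f.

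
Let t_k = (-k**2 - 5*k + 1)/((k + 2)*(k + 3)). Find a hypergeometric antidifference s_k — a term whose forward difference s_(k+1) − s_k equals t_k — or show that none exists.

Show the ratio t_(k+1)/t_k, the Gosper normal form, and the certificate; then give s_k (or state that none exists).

Compute t_(k+1)/t_k: get (k + 2)*(5*k + (k + 1)**2 + 4)/((k + 4)*(k**2 + 5*k - 1)).
A = k + 2, B = k + 4, C = k**2 + 5*k - 1.
Solve (k + 2)·f(k+1) − (k + 3)·f(k) = k**2 + 5*k - 1.
d = 2 from the (1,1,2) case.
Coefficient equations give f(k) = k*(2*k - 3)/2.
So s_k = (B(k−1)f/C)·t_k = (k*(k + 3)*(2*k - 3)/(2*(k**2 + 5*k - 1)))·t_k = k*(3 - 2*k)/(2*(k + 2)).
Check: Δs_k = (-k**2 - 5*k + 1)/(k**2 + 5*k + 6). ✓

s_k = k*(3 - 2*k)/(2*(k + 2))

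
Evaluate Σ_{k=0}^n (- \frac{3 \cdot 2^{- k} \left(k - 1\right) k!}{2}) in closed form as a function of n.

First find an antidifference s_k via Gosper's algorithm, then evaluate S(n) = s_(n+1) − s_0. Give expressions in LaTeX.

Compute t_(k+1)/t_k: get k*(k + 1)/(2*(k - 1)).
Factor: A=k/2 + 1/2; B=1; C=k - 1.
Set up (k/2 + 1/2)·f(k+1) − (1)·f(k) − (k - 1) = 0.
d = 0 from the (1,0,1) case.
A polynomial solution: f(k) = 2.
R(k) = B(k−1)·f(k)/C(k) = 2/(k - 1); s_k = R·t_k = -3*factorial(k)/2**k.
Δs = -3*(k - 1)*factorial(k)/(2*2**k), as required.
s_(n+1) = -3*2**(-n - 1)*factorial(n + 1) and s_(0) = -3, so S(n) = 3 - 3*factorial(n + 1)/(2*2**n).

S(n) = 3 - \frac{3 \cdot 2^{- n} \left(n + 1\right)!}{2}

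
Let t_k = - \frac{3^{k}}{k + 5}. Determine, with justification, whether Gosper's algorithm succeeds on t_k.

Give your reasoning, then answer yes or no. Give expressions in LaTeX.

No. Not Gosper-summable.

The ratio is 3*(k + 5)/(k + 6).
So A=3*k + 15 and B=k + 6, with C=1.
f must satisfy (3*k + 15)·f(k+1) − (k + 5)·f(k) = 1.
deg f ≤ -1 (via 1,1,0).
deg f ≤ -1 is impossible — no certificate.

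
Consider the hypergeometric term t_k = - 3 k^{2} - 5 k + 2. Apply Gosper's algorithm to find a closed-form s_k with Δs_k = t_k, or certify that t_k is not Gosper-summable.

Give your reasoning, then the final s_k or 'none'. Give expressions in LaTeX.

s_k = k \left(- k^{2} - k + 4\right)

Compute t_(k+1)/t_k: get (3*k**2 + 11*k + 6)/(3*k**2 + 5*k - 2).
So A=1 and B=1, with C=k**2 + 5*k/3 - 2/3.
Set up (1)·f(k+1) − (1)·f(k) − (k**2 + 5*k/3 - 2/3) = 0.
Degrees (0,0,2) ⇒ d ≤ 3.
Solve for f: f(k) = k*(k**2 + k - 4)/3 (degree 3 ≤ 3).
Get s_k = R·t_k = k*(-k**2 - k + 4) with R(k) = B(k−1)f(k)/C(k) = k*(k**2 + k - 4)/((k + 2)*(3*k - 1)).
Δs = -3*k**2 - 5*k + 2, as required.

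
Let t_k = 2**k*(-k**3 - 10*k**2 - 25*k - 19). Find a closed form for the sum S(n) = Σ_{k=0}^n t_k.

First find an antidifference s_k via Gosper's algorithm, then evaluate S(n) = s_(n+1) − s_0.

The ratio is 2*(k**3 + 13*k**2 + 48*k + 55)/(k**3 + 10*k**2 + 25*k + 19).
Take A(k)=2, B(k)=1, C(k)=k**3 + 10*k**2 + 25*k + 19.
Need (2)·f(k+1) − (1)·f(k) = k**3 + 10*k**2 + 25*k + 19.
d = 3 from the (0,0,3) case.
A polynomial solution: f(k) = k**3 + 4*k**2 + 3*k + 3.
Then R = B(k−1)f/C = (k**3 + 4*k**2 + 3*k + 3)/(k**3 + 10*k**2 + 25*k + 19), so s_k = R(k)·t_k = 2**k*(-k**3 - 4*k**2 - 3*k - 3).
Verify: 2**k*(-k**3 - 10*k**2 - 25*k - 19) matches t_k.
Evaluate: s_(n+1) = 2**(n + 1)*(-n**3 - 7*n**2 - 14*n - 11); subtract s_(0) = -3 ⇒ S(n) = -2*2**n*n**3 - 14*2**n*n**2 - 28*2**n*n - 22*2**n + 3.

S(n) = -2*2**n*n**3 - 14*2**n*n**2 - 28*2**n*n - 22*2**n + 3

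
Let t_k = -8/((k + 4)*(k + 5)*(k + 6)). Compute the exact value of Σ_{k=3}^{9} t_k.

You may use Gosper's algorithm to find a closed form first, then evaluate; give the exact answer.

Ratio r(k) = (k + 4)/(k + 7).
Factor: A=k + 4; B=k + 7; C=1.
Need (k + 4)·f(k+1) − (k + 6)·f(k) = 1.
From deg A=1, deg B=1, deg C=0: d=2.
Solving with deg f ≤ 2: f(k) = k*(k + 9)/40.
Get s_k = R·t_k = k*(-k - 9)/(5*(k + 4)*(k + 5)) with R(k) = B(k−1)f(k)/C(k) = k*(k + 6)*(k + 9)/40.
Δs = -8/(k**3 + 15*k**2 + 74*k + 120), as required.
Telescoping: Σ = s_(10) − s_(3) = -19/105 − (-9/70) = -11/210.

Σ = -11/210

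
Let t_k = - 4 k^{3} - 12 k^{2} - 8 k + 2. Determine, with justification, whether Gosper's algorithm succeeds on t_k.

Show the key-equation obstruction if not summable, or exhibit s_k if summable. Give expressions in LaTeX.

Yes. s_k = k \left(- k^{3} - 2 k^{2} + k + 4\right).

The ratio is (2*k**3 + 12*k**2 + 22*k + 11)/(2*k**3 + 6*k**2 + 4*k - 1).
Gosper form: A/B · C(k+1)/C(k) with A=1, B=1, C=k**3 + 3*k**2 + 2*k - 1/2.
Set up (1)·f(k+1) − (1)·f(k) − (k**3 + 3*k**2 + 2*k - 1/2) = 0.
Degrees (0,0,3) ⇒ d ≤ 4.
Solve for f: f(k) = k*(k**3 + 2*k**2 - k - 4)/4 (degree 4 ≤ 4).
Get s_k = R·t_k = k*(-k**3 - 2*k**2 + k + 4) with R(k) = B(k−1)f(k)/C(k) = k*(k**3 + 2*k**2 - k - 4)/(2*(2*k**3 + 6*k**2 + 4*k - 1)).
Verify: -4*k**3 - 12*k**2 - 8*k + 2 matches t_k.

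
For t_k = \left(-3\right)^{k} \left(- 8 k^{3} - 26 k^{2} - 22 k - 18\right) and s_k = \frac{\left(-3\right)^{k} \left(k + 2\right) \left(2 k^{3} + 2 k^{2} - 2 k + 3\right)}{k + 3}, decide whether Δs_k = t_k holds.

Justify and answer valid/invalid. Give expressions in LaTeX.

Invalid: residual \frac{\left(-3\right)^{k} \left(8 k^{4} + 52 k^{3} + 102 k^{2} + 82 k + 57\right)}{k^{2} + 7 k + 12} ≠ 0.

s_(k+1) = (-3)**(k + 1)*(2*k**4 + 14*k**3 + 32*k**2 + 29*k + 15)/(k + 4)
s_(k+1) − s_k = (-3)**k*(-8*k**5 - 74*k**4 - 248*k**3 - 382*k**2 - 308*k - 159)/(k**2 + 7*k + 12)
(s_(k+1) − s_k) − t_k = (-3)**k*(8*k**4 + 52*k**3 + 102*k**2 + 82*k + 57)/(k**2 + 7*k + 12)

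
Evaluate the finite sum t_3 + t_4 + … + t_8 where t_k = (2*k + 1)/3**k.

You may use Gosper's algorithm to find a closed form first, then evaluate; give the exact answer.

Σ = 2906/6561

t_(k+1)/t_k = (2*k + 3)/(3*(2*k + 1)).
Factor: A=1/3; B=1; C=k + 1/2.
Solve (1/3)·f(k+1) − (1)·f(k) = k + 1/2.
deg f ≤ 1 (via 0,0,1).
Coefficient equations give f(k) = -3*(k + 1)/2.
Get s_k = R·t_k = 3**(1 - k)*(-k - 1) with R(k) = B(k−1)f(k)/C(k) = -3*(k + 1)/(2*k + 1).
s_(k+1) − s_k = (2*k + 1)/3**k = t_k.
Evaluate s at k=9 and k=3: -10/6561 and -4/9; difference 2906/6561.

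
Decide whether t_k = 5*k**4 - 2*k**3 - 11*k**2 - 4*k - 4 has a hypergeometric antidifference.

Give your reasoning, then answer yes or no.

The ratio is (5*k**4 + 18*k**3 + 13*k**2 - 12*k - 16)/(5*k**4 - 2*k**3 - 11*k**2 - 4*k - 4).
Take A(k)=1, B(k)=1, C(k)=k**4 - 2*k**3/5 - 11*k**2/5 - 4*k/5 - 4/5.
Set up (1)·f(k+1) − (1)·f(k) − (k**4 - 2*k**3/5 - 11*k**2/5 - 4*k/5 - 4/5) = 0.
d = 5 from the (0,0,4) case.
Solving with deg f ≤ 5: f(k) = k*(k**4 - 3*k**3 - k**2 + 3*k - 4)/5.
Certificate R = B(k−1)f/C = k*(k**4 - 3*k**3 - k**2 + 3*k - 4)/(5*k**4 - 2*k**3 - 11*k**2 - 4*k - 4) gives s_k = k*(k**4 - 3*k**3 - k**2 + 3*k - 4).
s_(k+1) − s_k = 5*k**4 - 2*k**3 - 11*k**2 - 4*k - 4 = t_k.

Yes. s_k = k*(k**4 - 3*k**3 - k**2 + 3*k - 4).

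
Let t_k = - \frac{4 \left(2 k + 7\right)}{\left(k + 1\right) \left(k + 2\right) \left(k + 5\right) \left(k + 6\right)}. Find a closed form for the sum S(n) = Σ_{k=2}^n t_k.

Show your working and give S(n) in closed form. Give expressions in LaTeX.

S(n) = \frac{4 \left(- n^{2} - 8 n + 9\right)}{21 \left(n^{2} + 8 n + 12\right)}

Step 1: r(k) = (k + 1)*(k + 5)*(2*k + 9)/((k + 3)*(k + 7)*(2*k + 7)).
Factor: A=k + 1; B=k + 7; C=k**3 + 21*k**2/2 + 73*k/2 + 42.
Key eq: (k + 1)·f(k+1) = (k + 6)·f(k) + (k**3 + 21*k**2/2 + 73*k/2 + 42).
d = 5 from the (1,1,3) case.
Match coefficients ⇒ f(k) = k*(k + 2)*(k + 3)*(k + 4)*(k + 6)/10.
Certificate R = B(k−1)f/C = k*(k + 2)*(k + 6)**2/(5*(2*k + 7)) gives s_k = 4*k*(-k - 6)/(5*(k**2 + 6*k + 5)).
Check: Δs_k = 4*(-2*k - 7)/(k**4 + 14*k**3 + 65*k**2 + 112*k + 60). ✓
Σ_(k=2)^n t_k = s_(n+1) − s_(2) = (4*(-n**2 - 8*n - 7)/(5*(n**2 + 8*n + 12))) − (-64/105), i.e. 4*(-n**2 - 8*n + 9)/(21*(n**2 + 8*n + 12)).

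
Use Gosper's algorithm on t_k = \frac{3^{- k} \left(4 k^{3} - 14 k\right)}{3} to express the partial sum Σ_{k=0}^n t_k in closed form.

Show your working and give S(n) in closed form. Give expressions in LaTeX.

S(n) = \frac{3^{- n} \left(6 \cdot 3^{n} - 2 n^{3} - 9 n^{2} - 11 n - 6\right)}{3}

Ratio r(k) = (-7*k + 2*(k + 1)**3 - 7)/(3*k*(2*k**2 - 7)).
A = 1/3, B = 1, C = k**3 - 7*k/2.
Need (1/3)·f(k+1) − (1)·f(k) = k**3 - 7*k/2.
Bound: deg f ≤ 3.
A polynomial solution: f(k) = -3*(k + 2)*(2*k**2 - k + 1)/4.
Get s_k = R·t_k = (-2*k**3 - 3*k**2 + k - 2)/3**k with R(k) = B(k−1)f(k)/C(k) = -3*(k + 2)*(2*k**2 - k + 1)/(2*k*(2*k**2 - 7)).
s_(k+1) − s_k = (4*k**3 - 14*k)/(3*3**k) = t_k.
Σ_(k=0)^n t_k = s_(n+1) − s_(0) = (3**(-n - 1)*(-2*n**3 - 9*n**2 - 11*n - 6)) − (-2), i.e. (6*3**n - 2*n**3 - 9*n**2 - 11*n - 6)/(3*3**n).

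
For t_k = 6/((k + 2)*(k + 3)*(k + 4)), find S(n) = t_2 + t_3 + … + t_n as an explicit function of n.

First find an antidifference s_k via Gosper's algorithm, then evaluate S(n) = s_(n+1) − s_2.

S(n) = 3*(n**2 + 7*n - 8)/(20*(n**2 + 7*n + 12))

Compute t_(k+1)/t_k: get (k + 2)/(k + 5).
Take A(k)=k + 2, B(k)=k + 5, C(k)=1.
Key eq: (k + 2)·f(k+1) = (k + 4)·f(k) + (1).
From deg A=1, deg B=1, deg C=0: d=2.
Solve for f: f(k) = k*(k + 5)/12 (degree 2 ≤ 2).
Then R = B(k−1)f/C = k*(k + 4)*(k + 5)/12, so s_k = R(k)·t_k = k*(k + 5)/(2*(k + 2)*(k + 3)).
Verify: 6/(k**3 + 9*k**2 + 26*k + 24) matches t_k.
s_(n+1) = (n**2 + 7*n + 6)/(2*(n**2 + 7*n + 12)) and s_(2) = 7/20, so S(n) = 3*(n**2 + 7*n - 8)/(20*(n**2 + 7*n + 12)).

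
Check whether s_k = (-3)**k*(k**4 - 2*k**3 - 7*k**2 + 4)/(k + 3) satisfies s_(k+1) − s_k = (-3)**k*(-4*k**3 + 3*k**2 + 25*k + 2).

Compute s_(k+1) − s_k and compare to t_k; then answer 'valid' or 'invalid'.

Invalid: residual (-3)**k*(8*k**4 + 20*k**3 - 74*k**2 - 162*k - 4)/(k**2 + 7*k + 12) ≠ 0.

s_(k+1) = (-3)**(k + 1)*(k**4 + 2*k**3 - 7*k**2 - 16*k - 4)/(k + 4)
s_(k+1) − s_k = (-3)**k*(-4*k**5 - 17*k**4 + 18*k**3 + 139*k**2 + 152*k + 20)/(k**2 + 7*k + 12)
(s_(k+1) − s_k) − t_k = (-3)**k*(8*k**4 + 20*k**3 - 74*k**2 - 162*k - 4)/(k**2 + 7*k + 12)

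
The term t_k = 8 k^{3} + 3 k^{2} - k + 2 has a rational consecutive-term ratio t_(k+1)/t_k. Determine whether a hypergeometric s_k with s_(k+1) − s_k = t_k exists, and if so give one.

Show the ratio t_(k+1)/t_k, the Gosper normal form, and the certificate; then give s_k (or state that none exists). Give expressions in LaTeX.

s_k = k \left(2 k^{3} - 3 k^{2} + 3\right)

r(k) = (8*k**3 + 27*k**2 + 29*k + 12)/(8*k**3 + 3*k**2 - k + 2) after simplifying.
Take A(k)=1, B(k)=1, C(k)=k**3 + 3*k**2/8 - k/8 + 1/4.
Solve (1)·f(k+1) − (1)·f(k) = k**3 + 3*k**2/8 - k/8 + 1/4.
deg f ≤ 4 (via 0,0,3).
Coefficient equations give f(k) = k*(2*k**3 - 3*k**2 + 3)/8.
Then R = B(k−1)f/C = k*(2*k**3 - 3*k**2 + 3)/(8*k**3 + 3*k**2 - k + 2), so s_k = R(k)·t_k = k*(2*k**3 - 3*k**2 + 3).
Verify: 8*k**3 + 3*k**2 - k + 2 matches t_k.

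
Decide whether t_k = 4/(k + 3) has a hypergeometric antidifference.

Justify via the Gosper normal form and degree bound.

The ratio is (k + 3)/(k + 4).
So A=k + 3 and B=k + 4, with C=1.
Need (k + 3)·f(k+1) − (k + 3)·f(k) = 1.
Bound: deg f ≤ 0.
f = c0 ⇒ A·f(k+1) − B(k−1)·f(k) − C = -1. The system {-1 = 0} is inconsistent; no antidifference.

No — the linear system for f has no solution.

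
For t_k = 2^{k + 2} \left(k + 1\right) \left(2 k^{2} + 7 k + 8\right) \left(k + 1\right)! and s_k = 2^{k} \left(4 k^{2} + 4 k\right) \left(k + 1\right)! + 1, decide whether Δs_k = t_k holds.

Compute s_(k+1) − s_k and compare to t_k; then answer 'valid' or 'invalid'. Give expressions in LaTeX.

s_(k+1) = 2**(k + 1)*(4*k + 4*(k + 1)**2 + 4)*factorial(k + 2) + 1
s_(k+1) − s_k = 2**(k + 2)*(k + 1)*(2*k**2 + 7*k + 8)*factorial(k + 1)
(s_(k+1) − s_k) − t_k = 0

valid (s_(k+1) − s_k reduces to t_k)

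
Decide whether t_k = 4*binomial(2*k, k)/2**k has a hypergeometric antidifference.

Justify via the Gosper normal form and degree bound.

r(k) = (2*k + 1)/(k + 1) after simplifying.
Factor: A=2*k + 1; B=k + 1; C=1.
Need (2*k + 1)·f(k+1) − (k)·f(k) = 1.
From deg A=1, deg B=1, deg C=0: d=-1.
d = -1 < 0 ⇒ no nonzero polynomial f; not summable.

No — t_k has no hypergeometric antidifference.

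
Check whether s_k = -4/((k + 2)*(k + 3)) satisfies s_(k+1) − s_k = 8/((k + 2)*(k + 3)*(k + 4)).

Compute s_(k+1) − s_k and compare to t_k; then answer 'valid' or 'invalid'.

valid (s_(k+1) − s_k reduces to t_k)

s_(k+1) = -4/((k + 3)*(k + 4))
s_(k+1) − s_k = 8/(k**3 + 9*k**2 + 26*k + 24)
(s_(k+1) − s_k) − t_k = 0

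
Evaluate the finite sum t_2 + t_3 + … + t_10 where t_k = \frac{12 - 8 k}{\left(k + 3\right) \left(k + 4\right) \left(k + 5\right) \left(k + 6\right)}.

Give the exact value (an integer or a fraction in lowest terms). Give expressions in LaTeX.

Σ = -1/40

t_(k+1)/t_k = (k + 3)*(2*k - 1)/((k + 7)*(2*k - 3)).
Take A(k)=k + 3, B(k)=k + 7, C(k)=k - 3/2.
Need (k + 3)·f(k+1) − (k + 6)·f(k) = k - 3/2.
From deg A=1, deg B=1, deg C=1: d=3.
Solving with deg f ≤ 3: f(k) = -k/2.
Certificate R = B(k−1)f/C = -k*(k + 6)/(2*k - 3) gives s_k = 4*k/((k + 3)*(k + 4)*(k + 5)).
Δs = 4*(3 - 2*k)/(k**4 + 18*k**3 + 119*k**2 + 342*k + 360), as required.
Evaluate s at k=11 and k=2: 11/840 and 4/105; difference -1/40.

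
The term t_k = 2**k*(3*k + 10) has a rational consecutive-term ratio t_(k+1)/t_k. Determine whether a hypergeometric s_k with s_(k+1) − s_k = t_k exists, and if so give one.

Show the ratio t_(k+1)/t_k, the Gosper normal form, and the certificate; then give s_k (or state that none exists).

s_k = 2**k*(3*k + 4)

Step 1: r(k) = 2*(3*k + 13)/(3*k + 10).
So A=2 and B=1, with C=k + 10/3.
Solve (2)·f(k+1) − (1)·f(k) = k + 10/3.
Bound: deg f ≤ 1.
Solve for f: f(k) = (3*k + 4)/3 (degree 1 ≤ 1).
R(k) = B(k−1)·f(k)/C(k) = (3*k + 4)/(3*k + 10); s_k = R·t_k = 2**k*(3*k + 4).
s_(k+1) − s_k = 2**k*(3*k + 10) = t_k.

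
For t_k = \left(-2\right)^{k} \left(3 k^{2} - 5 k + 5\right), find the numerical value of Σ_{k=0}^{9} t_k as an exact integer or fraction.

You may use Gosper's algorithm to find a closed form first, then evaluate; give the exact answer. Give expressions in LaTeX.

Σ = -74749

Compute t_(k+1)/t_k: get 2*(5*k - 3*(k + 1)**2)/(3*k**2 - 5*k + 5).
Gosper form: A/B · C(k+1)/C(k) with A=-2, B=1, C=k**2 - 5*k/3 + 5/3.
Set up (-2)·f(k+1) − (1)·f(k) − (k**2 - 5*k/3 + 5/3) = 0.
From deg A=0, deg B=0, deg C=2: d=2.
Coefficient equations give f(k) = -(k**2 - 3*k + 3)/3.
So s_k = (B(k−1)f/C)·t_k = (-(k**2 - 3*k + 3)/(3*k**2 - 5*k + 5))·t_k = (-2)**k*(-k**2 + 3*k - 3).
s_(k+1) − s_k = (-2)**k*(3*k**2 - 5*k + 5) = t_k.
Sum = s_(10) − s_(0); s_(10) = -74752, s_(0) = -3 ⇒ -74749.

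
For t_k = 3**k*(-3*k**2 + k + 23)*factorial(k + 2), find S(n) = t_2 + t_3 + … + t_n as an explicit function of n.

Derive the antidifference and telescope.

t_(k+1)/t_k = 3*(k + 3)*(k - 3*(k + 1)**2 + 24)/(-3*k**2 + k + 23).
Factor: A=3*k + 9; B=1; C=k**2 - k/3 - 23/3.
Set up (3*k + 9)·f(k+1) − (1)·f(k) − (k**2 - k/3 - 23/3) = 0.
Bound: deg f ≤ 1.
Solve for f: f(k) = (k - 4)/3 (degree 1 ≤ 1).
Get s_k = R·t_k = -3**k*(k - 4)*factorial(k + 2) with R(k) = B(k−1)f(k)/C(k) = (k - 4)/(3*k**2 - k - 23).
Δs = 3**k*(-3*k**2 + k + 23)*factorial(k + 2), as required.
Telescope: S(n) = s_(n+1) − s_(2) = -3**(n + 1)*(n - 3)*factorial(n + 3) − (432) = -3*3**n*n*factorial(n + 3) + 9*3**n*factorial(n + 3) - 432.

S(n) = -3*3**n*n*factorial(n + 3) + 9*3**n*factorial(n + 3) - 432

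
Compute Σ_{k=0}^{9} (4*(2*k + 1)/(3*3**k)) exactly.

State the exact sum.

Σ = 236152/59049

The ratio is (2*k + 3)/(3*(2*k + 1)).
Normal form (A,B,C) = (1/3, 1, k + 1/2).
Key eq: (1/3)·f(k+1) = (1)·f(k) + (k + 1/2).
From deg A=0, deg B=0, deg C=1: d=1.
Solving with deg f ≤ 1: f(k) = -3*(k + 1)/2.
Get s_k = R·t_k = 4*(-k - 1)/3**k with R(k) = B(k−1)f(k)/C(k) = -3*(k + 1)/(2*k + 1).
Δs = 4*(2*k + 1)/(3*3**k), as required.
Sum = s_(10) − s_(0); s_(10) = -44/59049, s_(0) = -4 ⇒ 236152/59049.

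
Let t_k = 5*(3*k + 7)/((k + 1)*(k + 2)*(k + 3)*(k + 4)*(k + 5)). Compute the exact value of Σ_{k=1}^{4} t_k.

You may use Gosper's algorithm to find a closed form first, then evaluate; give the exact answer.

Compute t_(k+1)/t_k: get (k + 1)*(3*k + 10)/((k + 6)*(3*k + 7)).
Take A(k)=k + 1, B(k)=k + 6, C(k)=k + 7/3.
Need (k + 1)·f(k+1) − (k + 5)·f(k) = k + 7/3.
From deg A=1, deg B=1, deg C=1: d=4.
Solving with deg f ≤ 4: f(k) = k*(k + 2)*(k**2 + 8*k + 19)/36.
So s_k = (B(k−1)f/C)·t_k = (k*(k + 2)*(k + 5)*(k**2 + 8*k + 19)/(12*(3*k + 7)))·t_k = 5*k*(k**2 + 8*k + 19)/(12*(k**3 + 8*k**2 + 19*k + 12)).
Verify: 5*(3*k + 7)/(k**5 + 15*k**4 + 85*k**3 + 225*k**2 + 274*k + 120) matches t_k.
Telescoping: Σ = s_(5) − s_(1) = 175/432 − (7/24) = 49/432.

Σ = 49/432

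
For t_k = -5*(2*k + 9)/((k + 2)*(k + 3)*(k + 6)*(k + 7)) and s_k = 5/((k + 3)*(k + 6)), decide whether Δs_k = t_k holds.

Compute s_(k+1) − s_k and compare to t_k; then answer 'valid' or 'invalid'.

Invalid: residual 5*(3*k + 16)/(k**5 + 22*k**4 + 185*k**3 + 740*k**2 + 1404*k + 1008) ≠ 0.

s_(k+1) = 5/((k + 4)*(k + 7))
s_(k+1) − s_k = 10*(-k - 5)/(k**4 + 20*k**3 + 145*k**2 + 450*k + 504)
(s_(k+1) − s_k) − t_k = 5*(3*k + 16)/(k**5 + 22*k**4 + 185*k**3 + 740*k**2 + 1404*k + 1008)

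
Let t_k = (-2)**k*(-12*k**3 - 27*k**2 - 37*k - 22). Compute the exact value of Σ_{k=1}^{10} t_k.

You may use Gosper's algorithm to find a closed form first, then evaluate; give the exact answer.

The ratio is 2*(-12*k**3 - 63*k**2 - 127*k - 98)/(12*k**3 + 27*k**2 + 37*k + 22).
A = -2, B = 1, C = k**3 + 9*k**2/4 + 37*k/12 + 11/6.
Set up (-2)·f(k+1) − (1)·f(k) − (k**3 + 9*k**2/4 + 37*k/12 + 11/6) = 0.
d = 3 from the (0,0,3) case.
A polynomial solution: f(k) = -(4*k**3 + k**2 + 3*k + 2)/12.
So s_k = (B(k−1)f/C)·t_k = (-(4*k**3 + k**2 + 3*k + 2)/((k + 1)*(12*k**2 + 15*k + 22)))·t_k = (-2)**k*(4*k**3 + k**2 + 3*k + 2).
Verify: (-2)**k*(-12*k**3 - 27*k**2 - 37*k - 22) matches t_k.
Sum = s_(11) − s_(1); s_(11) = -11223040, s_(1) = -20 ⇒ -11223020.

Σ = -11223020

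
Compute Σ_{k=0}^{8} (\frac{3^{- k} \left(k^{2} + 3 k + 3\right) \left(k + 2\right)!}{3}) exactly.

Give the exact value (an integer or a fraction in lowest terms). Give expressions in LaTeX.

Σ = 5419828/243

The ratio is (k + 3)*(3*k + (k + 1)**2 + 6)/(3*(k**2 + 3*k + 3)).
Take A(k)=k/3 + 1, B(k)=1, C(k)=k**2 + 3*k + 3.
f must satisfy (k/3 + 1)·f(k+1) − (1)·f(k) = k**2 + 3*k + 3.
Bound: deg f ≤ 1.
Solving with deg f ≤ 1: f(k) = 3*(k + 2).
R(k) = B(k−1)·f(k)/C(k) = 3*(k + 2)/(k**2 + 3*k + 3); s_k = R·t_k = (k + 2)*factorial(k + 2)/3**k.
s_(k+1) − s_k = (k**2 + 3*k + 3)*factorial(k + 2)/(3*3**k) = t_k.
Sum = s_(9) − s_(0); s_(9) = 5420800/243, s_(0) = 4 ⇒ 5419828/243.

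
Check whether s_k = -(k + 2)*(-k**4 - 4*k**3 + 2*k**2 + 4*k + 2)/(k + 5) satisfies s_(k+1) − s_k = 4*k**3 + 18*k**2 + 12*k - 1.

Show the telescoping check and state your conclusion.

Invalid: residual 3*(-3*k**4 - 34*k**3 - 104*k**2 - 63*k + 3)/(k**2 + 11*k + 30) ≠ 0.

s_(k+1) = (k**5 + 11*k**4 + 40*k**3 + 56*k**2 + 21*k - 9)/(k + 6)
s_(k+1) − s_k = (4*k**5 + 53*k**4 + 228*k**3 + 359*k**2 + 160*k - 21)/(k**2 + 11*k + 30)
(s_(k+1) − s_k) − t_k = 3*(-3*k**4 - 34*k**3 - 104*k**2 - 63*k + 3)/(k**2 + 11*k + 30)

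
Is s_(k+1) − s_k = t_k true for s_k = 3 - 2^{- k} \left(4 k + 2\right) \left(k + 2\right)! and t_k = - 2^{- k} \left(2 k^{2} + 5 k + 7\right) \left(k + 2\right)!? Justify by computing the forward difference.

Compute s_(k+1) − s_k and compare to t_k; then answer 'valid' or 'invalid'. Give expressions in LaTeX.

s_(k+1) = -2**(-k - 1)*(4*k + 6)*factorial(k + 3) + 3
s_(k+1) − s_k = -(2*k**2 + 5*k + 7)*factorial(k + 2)/2**k
(s_(k+1) − s_k) − t_k = 0

valid; difference matches t_k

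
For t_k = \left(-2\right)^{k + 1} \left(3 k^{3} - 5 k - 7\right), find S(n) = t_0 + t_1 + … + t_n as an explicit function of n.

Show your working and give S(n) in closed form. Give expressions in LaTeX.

S(n) = - 4 \left(-2\right)^{n} n^{3} - 4 \left(-2\right)^{n} n^{2} + 8 \left(-2\right)^{n} n + 12 \left(-2\right)^{n} + 2

Ratio r(k) = 2*(-5*k + 3*(k + 1)**3 - 12)/(-3*k**3 + 5*k + 7).
Gosper form: A/B · C(k+1)/C(k) with A=-2, B=1, C=k**3 - 5*k/3 - 7/3.
Set up (-2)·f(k+1) − (1)·f(k) − (k**3 - 5*k/3 - 7/3) = 0.
deg f ≤ 3 (via 0,0,3).
Coefficient equations give f(k) = -(k**3 - 2*k**2 - k - 1)/3.
R(k) = B(k−1)·f(k)/C(k) = -(k**3 - 2*k**2 - k - 1)/(3*k**3 - 5*k - 7); s_k = R·t_k = (-2)**(k + 1)*(-k**3 + 2*k**2 + k + 1).
s_(k+1) − s_k = (-2)**(k + 1)*(3*k**3 - 5*k - 7) = t_k.
Σ_(k=0)^n t_k = s_(n+1) − s_(0) = ((-2)**(n + 2)*(-n**3 - n**2 + 2*n + 3)) − (-2), i.e. -4*(-2)**n*n**3 - 4*(-2)**n*n**2 + 8*(-2)**n*n + 12*(-2)**n + 2.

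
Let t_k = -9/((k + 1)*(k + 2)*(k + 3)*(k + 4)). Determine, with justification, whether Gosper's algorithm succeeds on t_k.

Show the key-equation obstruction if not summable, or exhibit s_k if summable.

Yes. s_k = k*(-k**2 - 6*k - 11)/(2*(k + 1)*(k + 2)*(k + 3)).

The ratio is (k + 1)/(k + 5).
Gosper form: A/B · C(k+1)/C(k) with A=k + 1, B=k + 5, C=1.
Need (k + 1)·f(k+1) − (k + 4)·f(k) = 1.
d = 3 from the (1,1,0) case.
A polynomial solution: f(k) = k*(k**2 + 6*k + 11)/18.
R(k) = B(k−1)·f(k)/C(k) = k*(k + 4)*(k**2 + 6*k + 11)/18; s_k = R·t_k = k*(-k**2 - 6*k - 11)/(2*(k + 1)*(k + 2)*(k + 3)).
s_(k+1) − s_k = -9/(k**4 + 10*k**3 + 35*k**2 + 50*k + 24) = t_k.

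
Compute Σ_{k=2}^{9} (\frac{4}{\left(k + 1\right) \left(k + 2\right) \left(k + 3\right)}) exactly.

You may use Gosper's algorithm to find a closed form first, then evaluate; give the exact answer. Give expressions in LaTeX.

Σ = 5/33

The ratio is (k + 1)/(k + 4).
Take A(k)=k + 1, B(k)=k + 4, C(k)=1.
Set up (k + 1)·f(k+1) − (k + 3)·f(k) − (1) = 0.
From deg A=1, deg B=1, deg C=0: d=2.
Match coefficients ⇒ f(k) = k*(k + 3)/4.
Then R = B(k−1)f/C = k*(k + 3)**2/4, so s_k = R(k)·t_k = k*(k + 3)/((k + 1)*(k + 2)).
Check: Δs_k = 4/(k**3 + 6*k**2 + 11*k + 6). ✓
Telescoping: Σ = s_(10) − s_(2) = 65/66 − (5/6) = 5/33.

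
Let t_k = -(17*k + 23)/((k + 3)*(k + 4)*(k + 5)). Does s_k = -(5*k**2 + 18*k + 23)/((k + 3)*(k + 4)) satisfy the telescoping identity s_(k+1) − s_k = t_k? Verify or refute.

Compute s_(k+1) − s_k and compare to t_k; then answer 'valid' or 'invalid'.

s_(k+1) = (-18*k - 5*(k + 1)**2 - 41)/((k + 4)*(k + 5))
s_(k+1) − s_k = (-17*k - 23)/(k**3 + 12*k**2 + 47*k + 60)
(s_(k+1) − s_k) − t_k = 0

Valid — Δs_k = t_k.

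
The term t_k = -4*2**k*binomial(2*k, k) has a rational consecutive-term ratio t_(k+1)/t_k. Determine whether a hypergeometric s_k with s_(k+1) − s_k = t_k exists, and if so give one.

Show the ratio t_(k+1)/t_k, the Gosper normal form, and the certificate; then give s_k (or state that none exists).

no hypergeometric antidifference exists

Step 1: r(k) = 4*(2*k + 1)/(k + 1).
Factor: A=8*k + 4; B=k + 1; C=1.
Need (8*k + 4)·f(k+1) − (k)·f(k) = 1.
d = -1 from the (1,1,0) case.
deg f ≤ -1 is impossible — no certificate.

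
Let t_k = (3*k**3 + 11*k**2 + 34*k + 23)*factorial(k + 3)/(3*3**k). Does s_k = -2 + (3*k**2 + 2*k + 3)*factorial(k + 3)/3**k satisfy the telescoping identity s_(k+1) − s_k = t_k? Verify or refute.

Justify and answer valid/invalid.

Valid: the claim telescopes to t_k.

s_(k+1) = 3**(-k - 1)*(2*k + 3*(k + 1)**2 + 5)*factorial(k + 4) - 2
s_(k+1) − s_k = (3*k**3 + 11*k**2 + 34*k + 23)*factorial(k + 3)/(3*3**k)
(s_(k+1) − s_k) − t_k = 0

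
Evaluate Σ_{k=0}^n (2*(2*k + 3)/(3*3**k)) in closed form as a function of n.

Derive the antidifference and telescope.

r(k) = (2*k + 5)/(3*(2*k + 3)) after simplifying.
A = 1/3, B = 1, C = k + 3/2.
Set up (1/3)·f(k+1) − (1)·f(k) − (k + 3/2) = 0.
Degrees (0,0,1) ⇒ d ≤ 1.
Coefficient equations give f(k) = -3*(k + 2)/2.
R(k) = B(k−1)·f(k)/C(k) = -3*(k + 2)/(2*k + 3); s_k = R·t_k = 2*(-k - 2)/3**k.
Δs = 2*(2*k + 3)/(3*3**k), as required.
Evaluate: s_(n+1) = 2*3**(-n - 1)*(-n - 3); subtract s_(0) = -4 ⇒ S(n) = 2*(6*3**n - n - 3)/(3*3**n).

S(n) = 2*(6*3**n - n - 3)/(3*3**n)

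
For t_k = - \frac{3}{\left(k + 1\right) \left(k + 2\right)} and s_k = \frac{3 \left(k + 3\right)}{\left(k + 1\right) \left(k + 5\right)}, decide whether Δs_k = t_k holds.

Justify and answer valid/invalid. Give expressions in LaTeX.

s_(k+1) = 3*(k + 4)/((k + 2)*(k + 6))
s_(k+1) − s_k = 3*(-k**2 - 7*k - 16)/(k**4 + 14*k**3 + 65*k**2 + 112*k + 60)
(s_(k+1) − s_k) − t_k = 6*(2*k + 7)/(k**4 + 14*k**3 + 65*k**2 + 112*k + 60)

Invalid: residual \frac{6 \left(2 k + 7\right)}{k^{4} + 14 k^{3} + 65 k^{2} + 112 k + 60} ≠ 0.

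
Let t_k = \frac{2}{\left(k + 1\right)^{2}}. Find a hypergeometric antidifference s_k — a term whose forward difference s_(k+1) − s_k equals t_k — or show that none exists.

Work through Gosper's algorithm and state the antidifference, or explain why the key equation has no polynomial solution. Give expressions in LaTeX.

none — t_k is not Gosper-summable

Compute t_(k+1)/t_k: get (k + 1)**2/(k + 2)**2.
Normal form (A,B,C) = (k**2 + 2*k + 1, k**2 + 4*k + 4, 1).
Key eq: (k**2 + 2*k + 1)·f(k+1) = (k**2 + 2*k + 1)·f(k) + (1).
deg f ≤ 0 (via 2,2,0).
f = c0 ⇒ A·f(k+1) − B(k−1)·f(k) − C = -1. The system {-1 = 0} is inconsistent; no antidifference.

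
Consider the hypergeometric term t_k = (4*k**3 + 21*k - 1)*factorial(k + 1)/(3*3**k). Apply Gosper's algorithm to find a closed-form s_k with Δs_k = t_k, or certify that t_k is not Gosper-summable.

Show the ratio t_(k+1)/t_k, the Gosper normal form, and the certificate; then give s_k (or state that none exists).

s_k = (2*k - 1)**2*factorial(k + 1)/3**k

Ratio r(k) = (k + 2)*(21*k + 4*(k + 1)**3 + 20)/(3*(4*k**3 + 21*k - 1)).
Normal form (A,B,C) = (k/3 + 2/3, 1, k**3 + 21*k/4 - 1/4).
f must satisfy (k/3 + 2/3)·f(k+1) − (1)·f(k) = k**3 + 21*k/4 - 1/4.
deg f ≤ 2 (via 1,0,3).
Solve for f: f(k) = 3*(2*k - 1)**2/4 (degree 2 ≤ 2).
Certificate R = B(k−1)f/C = 3*(2*k - 1)**2/(4*k**3 + 21*k - 1) gives s_k = (2*k - 1)**2*factorial(k + 1)/3**k.
Δs = (4*k**3 + 21*k - 1)*factorial(k + 1)/(3*3**k), as required.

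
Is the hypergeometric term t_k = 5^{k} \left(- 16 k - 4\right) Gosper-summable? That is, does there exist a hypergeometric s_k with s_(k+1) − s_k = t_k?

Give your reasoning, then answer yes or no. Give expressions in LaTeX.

The ratio is 5*(4*k + 5)/(4*k + 1).
So A=5 and B=1, with C=k + 1/4.
Key eq: (5)·f(k+1) = (1)·f(k) + (k + 1/4).
Bound: deg f ≤ 1.
Solve for f: f(k) = (k - 1)/4 (degree 1 ≤ 1).
Certificate R = B(k−1)f/C = (k - 1)/(4*k + 1) gives s_k = 4*5**k*(1 - k).
Δs = 5**k*(-16*k - 4), as required.

Yes. s_k = 4 \cdot 5^{k} \left(1 - k\right).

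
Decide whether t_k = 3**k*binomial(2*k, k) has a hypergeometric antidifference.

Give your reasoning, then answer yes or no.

r(k) = 6*(2*k + 1)/(k + 1) after simplifying.
Gosper form: A/B · C(k+1)/C(k) with A=12*k + 6, B=k + 1, C=1.
Solve (12*k + 6)·f(k+1) − (k)·f(k) = 1.
d = -1 from the (1,1,0) case.
Bound -1 < 0, so the key equation has no polynomial solution.

No — key equation has no polynomial f.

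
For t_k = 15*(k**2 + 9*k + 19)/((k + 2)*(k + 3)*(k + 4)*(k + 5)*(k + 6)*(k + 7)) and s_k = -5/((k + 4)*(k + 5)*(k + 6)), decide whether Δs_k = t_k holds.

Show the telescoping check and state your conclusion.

s_(k+1) = -5/((k + 5)*(k + 6)*(k + 7))
s_(k+1) − s_k = 15/((k + 4)*(k + 5)*(k + 6)*(k + 7))
(s_(k+1) − s_k) − t_k = 15*(-4*k - 13)/(k**6 + 27*k**5 + 295*k**4 + 1665*k**3 + 5104*k**2 + 8028*k + 5040)

Invalid: residual 15*(-4*k - 13)/(k**6 + 27*k**5 + 295*k**4 + 1665*k**3 + 5104*k**2 + 8028*k + 5040) ≠ 0.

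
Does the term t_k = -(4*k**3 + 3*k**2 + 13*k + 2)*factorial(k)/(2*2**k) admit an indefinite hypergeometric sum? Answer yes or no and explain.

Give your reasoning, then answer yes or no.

Yes. s_k = -(4*k**2 - k + 1)*factorial(k)/2**k.

Compute t_(k+1)/t_k: get (4*k**4 + 19*k**3 + 46*k**2 + 53*k + 22)/(2*(4*k**3 + 3*k**2 + 13*k + 2)).
Gosper form: A/B · C(k+1)/C(k) with A=k/2 + 1/2, B=1, C=k**3 + 3*k**2/4 + 13*k/4 + 1/2.
Solve (k/2 + 1/2)·f(k+1) − (1)·f(k) = k**3 + 3*k**2/4 + 13*k/4 + 1/2.
deg f ≤ 2 (via 1,0,3).
Solve for f: f(k) = (4*k**2 - k + 1)/2 (degree 2 ≤ 2).
R(k) = B(k−1)·f(k)/C(k) = 2*(4*k**2 - k + 1)/(4*k**3 + 3*k**2 + 13*k + 2); s_k = R·t_k = -(4*k**2 - k + 1)*factorial(k)/2**k.
Verify: -(4*k**3 + 3*k**2 + 13*k + 2)*factorial(k)/(2*2**k) matches t_k.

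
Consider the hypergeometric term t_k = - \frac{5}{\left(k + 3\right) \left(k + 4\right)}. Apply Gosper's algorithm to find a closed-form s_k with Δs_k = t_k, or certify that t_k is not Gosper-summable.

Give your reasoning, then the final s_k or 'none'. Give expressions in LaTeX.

s_k = - \frac{5 k}{3 k + 9}

Step 1: r(k) = (k + 3)/(k + 5).
Gosper form: A/B · C(k+1)/C(k) with A=k + 3, B=k + 5, C=1.
Need (k + 3)·f(k+1) − (k + 4)·f(k) = 1.
deg f ≤ 1 (via 1,1,0).
Solving with deg f ≤ 1: f(k) = k/3.
Get s_k = R·t_k = -5*k/(3*k + 9) with R(k) = B(k−1)f(k)/C(k) = k*(k + 4)/3.
Δs = -5/(k**2 + 7*k + 12), as required.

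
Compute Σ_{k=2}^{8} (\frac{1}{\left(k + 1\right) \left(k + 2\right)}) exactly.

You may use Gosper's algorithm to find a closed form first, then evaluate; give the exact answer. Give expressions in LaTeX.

The ratio is (k + 1)/(k + 3).
So A=k + 1 and B=k + 3, with C=1.
Key eq: (k + 1)·f(k+1) = (k + 2)·f(k) + (1).
Degrees (1,1,0) ⇒ d ≤ 1.
Match coefficients ⇒ f(k) = k.
Then R = B(k−1)f/C = k*(k + 2), so s_k = R(k)·t_k = k/(k + 1).
s_(k+1) − s_k = 1/(k**2 + 3*k + 2) = t_k.
Telescoping: Σ = s_(9) − s_(2) = 9/10 − (2/3) = 7/30.

Σ = 7/30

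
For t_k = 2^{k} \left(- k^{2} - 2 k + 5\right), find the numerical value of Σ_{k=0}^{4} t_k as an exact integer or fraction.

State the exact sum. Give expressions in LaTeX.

The ratio is 2*(k**2 + 4*k - 2)/(k**2 + 2*k - 5).
A = 2, B = 1, C = k**2 + 2*k - 5.
Set up (2)·f(k+1) − (1)·f(k) − (k**2 + 2*k - 5) = 0.
d = 2 from the (0,0,2) case.
A polynomial solution: f(k) = (k - 3)*(k + 1).
R(k) = B(k−1)·f(k)/C(k) = (k - 3)*(k + 1)/(k**2 + 2*k - 5); s_k = R·t_k = 2**k*(-k**2 + 2*k + 3).
Δs = 2**k*(-k**2 - 2*k + 5), as required.
Telescoping: Σ = s_(5) − s_(0) = -384 − (3) = -387.

Σ = -387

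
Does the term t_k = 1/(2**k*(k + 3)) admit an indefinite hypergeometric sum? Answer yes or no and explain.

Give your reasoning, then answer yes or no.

t_(k+1)/t_k = (k + 3)/(2*(k + 4)).
A = k/2 + 3/2, B = k + 4, C = 1.
Need (k/2 + 3/2)·f(k+1) − (k + 3)·f(k) = 1.
From deg A=1, deg B=1, deg C=0: d=-1.
deg f ≤ -1 is impossible — no certificate.

No — negative degree bound, so no certificate f.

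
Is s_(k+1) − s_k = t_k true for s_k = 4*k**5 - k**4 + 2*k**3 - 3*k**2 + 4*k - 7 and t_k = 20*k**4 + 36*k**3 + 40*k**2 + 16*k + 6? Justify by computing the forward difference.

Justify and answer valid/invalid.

s_(k+1) = 4*k**5 + 19*k**4 + 38*k**3 + 37*k**2 + 20*k - 1
s_(k+1) − s_k = 20*k**4 + 36*k**3 + 40*k**2 + 16*k + 6
(s_(k+1) − s_k) − t_k = 0

Valid: the claim telescopes to t_k.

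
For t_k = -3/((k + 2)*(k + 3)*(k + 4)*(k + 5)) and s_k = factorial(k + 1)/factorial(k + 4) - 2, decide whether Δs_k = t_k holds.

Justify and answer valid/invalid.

Valid: the claim telescopes to t_k.

s_(k+1) = factorial(k + 2)/factorial(k + 5) - 2
s_(k+1) − s_k = -3/((k + 2)*(k + 3)*(k + 4)*(k + 5))
(s_(k+1) − s_k) − t_k = 0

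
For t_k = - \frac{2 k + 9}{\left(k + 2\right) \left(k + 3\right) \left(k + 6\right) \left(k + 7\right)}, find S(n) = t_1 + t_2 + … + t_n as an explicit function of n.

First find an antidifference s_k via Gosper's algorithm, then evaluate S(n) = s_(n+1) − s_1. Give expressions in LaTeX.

t_(k+1)/t_k = (k + 2)*(k + 6)*(2*k + 11)/((k + 4)*(k + 8)*(2*k + 9)).
Take A(k)=k + 2, B(k)=k + 8, C(k)=k**3 + 27*k**2/2 + 121*k/2 + 90.
Set up (k + 2)·f(k+1) − (k + 7)·f(k) − (k**3 + 27*k**2/2 + 121*k/2 + 90) = 0.
From deg A=1, deg B=1, deg C=3: d=5.
Coefficient equations give f(k) = k*(k + 3)*(k + 4)*(k + 5)*(k + 8)/24.
R(k) = B(k−1)·f(k)/C(k) = k*(k + 3)*(k + 7)*(k + 8)/(12*(2*k + 9)); s_k = R·t_k = k*(-k - 8)/(12*(k**2 + 8*k + 12)).
Check: Δs_k = (-2*k - 9)/(k**4 + 18*k**3 + 113*k**2 + 288*k + 252). ✓
Σ_(k=1)^n t_k = s_(n+1) − s_(1) = ((-n**2 - 10*n - 9)/(12*(n**2 + 10*n + 21))) − (-1/28), i.e. n*(-n - 10)/(21*(n**2 + 10*n + 21)).

S(n) = \frac{n \left(- n - 10\right)}{21 \left(n^{2} + 10 n + 21\right)}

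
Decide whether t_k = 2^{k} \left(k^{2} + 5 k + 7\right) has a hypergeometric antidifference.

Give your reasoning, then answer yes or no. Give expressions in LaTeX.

t_(k+1)/t_k = 2*(k**2 + 7*k + 13)/(k**2 + 5*k + 7).
A = 2, B = 1, C = k**2 + 5*k + 7.
Solve (2)·f(k+1) − (1)·f(k) = k**2 + 5*k + 7.
d = 2 from the (0,0,2) case.
A polynomial solution: f(k) = k**2 + k + 3.
Then R = B(k−1)f/C = (k**2 + k + 3)/(k**2 + 5*k + 7), so s_k = R(k)·t_k = 2**k*(k**2 + k + 3).
Check: Δs_k = 2**k*(k**2 + 5*k + 7). ✓

Yes. s_k = 2^{k} \left(k^{2} + k + 3\right).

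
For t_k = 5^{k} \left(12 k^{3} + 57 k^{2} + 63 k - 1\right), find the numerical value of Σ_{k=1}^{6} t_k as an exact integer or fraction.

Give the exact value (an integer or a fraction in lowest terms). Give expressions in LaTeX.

Compute t_(k+1)/t_k: get 5*(12*k**3 + 93*k**2 + 213*k + 131)/(12*k**3 + 57*k**2 + 63*k - 1).
A = 5, B = 1, C = k**3 + 19*k**2/4 + 21*k/4 - 1/12.
Solve (5)·f(k+1) − (1)·f(k) = k**3 + 19*k**2/4 + 21*k/4 - 1/12.
Bound: deg f ≤ 3.
Match coefficients ⇒ f(k) = (3*k**3 + 3*k**2 - 3*k - 4)/12.
Certificate R = B(k−1)f/C = (3*k**3 + 3*k**2 - 3*k - 4)/(12*k**3 + 57*k**2 + 63*k - 1) gives s_k = 5**k*(3*k**3 + 3*k**2 - 3*k - 4).
Δs = 5**k*(12*k**3 + 57*k**2 + 63*k - 1), as required.
Σ_(k=1)^(6) t_k = s_(7) − s_(1) = 89921875 − (-5) = 89921880.

Σ = 89921880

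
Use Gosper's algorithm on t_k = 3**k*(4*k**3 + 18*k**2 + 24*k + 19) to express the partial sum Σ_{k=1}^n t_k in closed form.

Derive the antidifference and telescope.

The ratio is 3*(4*k**3 + 30*k**2 + 72*k + 65)/(4*k**3 + 18*k**2 + 24*k + 19).
Factor: A=3; B=1; C=k**3 + 9*k**2/2 + 6*k + 19/4.
Key eq: (3)·f(k+1) = (1)·f(k) + (k**3 + 9*k**2/2 + 6*k + 19/4).
Bound: deg f ≤ 3.
Solve for f: f(k) = (2*k**3 + 3*k + 2)/4 (degree 3 ≤ 3).
Then R = B(k−1)f/C = (2*k**3 + 3*k + 2)/(4*k**3 + 18*k**2 + 24*k + 19), so s_k = R(k)·t_k = 3**k*(2*k**3 + 3*k + 2).
Verify: 3**k*(4*k**3 + 18*k**2 + 24*k + 19) matches t_k.
Evaluate: s_(n+1) = 3**(n + 1)*(2*n**3 + 6*n**2 + 9*n + 7); subtract s_(1) = 21 ⇒ S(n) = 6*3**n*n**3 + 18*3**n*n**2 + 27*3**n*n + 21*3**n - 21.

S(n) = 6*3**n*n**3 + 18*3**n*n**2 + 27*3**n*n + 21*3**n - 21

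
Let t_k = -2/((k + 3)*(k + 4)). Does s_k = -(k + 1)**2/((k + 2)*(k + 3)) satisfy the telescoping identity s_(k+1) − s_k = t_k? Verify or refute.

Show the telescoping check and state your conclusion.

s_(k+1) = -(k + 2)**2/((k + 3)*(k + 4))
s_(k+1) − s_k = (-3*k - 4)/(k**3 + 9*k**2 + 26*k + 24)
(s_(k+1) − s_k) − t_k = -k/(k**3 + 9*k**2 + 26*k + 24)

Invalid: residual -k/(k**3 + 9*k**2 + 26*k + 24) ≠ 0.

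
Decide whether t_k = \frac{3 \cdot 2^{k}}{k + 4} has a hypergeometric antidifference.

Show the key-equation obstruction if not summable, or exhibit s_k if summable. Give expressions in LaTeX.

No — negative degree bound, so no certificate f.

The ratio is 2*(k + 4)/(k + 5).
Take A(k)=2*k + 8, B(k)=k + 5, C(k)=1.
Need (2*k + 8)·f(k+1) − (k + 4)·f(k) = 1.
d = -1 from the (1,1,0) case.
deg f ≤ -1 is impossible — no certificate.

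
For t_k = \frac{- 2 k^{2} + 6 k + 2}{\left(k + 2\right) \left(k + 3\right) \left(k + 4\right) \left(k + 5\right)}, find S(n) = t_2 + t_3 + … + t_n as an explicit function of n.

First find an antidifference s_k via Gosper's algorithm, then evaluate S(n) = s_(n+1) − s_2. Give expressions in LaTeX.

The ratio is (k + 2)*(3*k - (k + 1)**2 + 4)/((k + 6)*(-k**2 + 3*k + 1)).
So A=k + 2 and B=k + 6, with C=k**2 - 3*k - 1.
Need (k + 2)·f(k+1) − (k + 5)·f(k) = k**2 - 3*k - 1.
From deg A=1, deg B=1, deg C=2: d=3.
Match coefficients ⇒ f(k) = k*(k**2 - 15*k + 2)/24.
Certificate R = B(k−1)f/C = k*(k + 5)*(k**2 - 15*k + 2)/(24*(k**2 - 3*k - 1)) gives s_k = -k*(k**2 - 15*k + 2)/(12*(k + 2)*(k + 3)*(k + 4)).
Verify: 2*(-k**2 + 3*k + 1)/(k**4 + 14*k**3 + 71*k**2 + 154*k + 120) matches t_k.
s_(n+1) = (-n**3 + 12*n**2 + 25*n + 12)/(12*(n**3 + 12*n**2 + 47*n + 60)) and s_(2) = 1/30, so S(n) = (-7*n**3 + 36*n**2 + 31*n - 60)/(60*(n**3 + 12*n**2 + 47*n + 60)).

S(n) = \frac{- 7 n^{3} + 36 n^{2} + 31 n - 60}{60 \left(n^{3} + 12 n^{2} + 47 n + 60\right)}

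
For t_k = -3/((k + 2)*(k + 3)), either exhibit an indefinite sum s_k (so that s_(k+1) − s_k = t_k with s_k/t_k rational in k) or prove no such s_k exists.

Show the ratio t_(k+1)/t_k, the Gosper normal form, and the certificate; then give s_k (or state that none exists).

s_k = -3*k/(2*k + 4)

The ratio is (k + 2)/(k + 4).
Factor: A=k + 2; B=k + 4; C=1.
Need (k + 2)·f(k+1) − (k + 3)·f(k) = 1.
From deg A=1, deg B=1, deg C=0: d=1.
Solving with deg f ≤ 1: f(k) = k/2.
So s_k = (B(k−1)f/C)·t_k = (k*(k + 3)/2)·t_k = -3*k/(2*k + 4).
s_(k+1) − s_k = -3/(k**2 + 5*k + 6) = t_k.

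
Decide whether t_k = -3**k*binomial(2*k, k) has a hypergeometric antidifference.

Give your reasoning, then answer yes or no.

No. Not Gosper-summable.

Compute t_(k+1)/t_k: get 6*(2*k + 1)/(k + 1).
Factor: A=12*k + 6; B=k + 1; C=1.
Key eq: (12*k + 6)·f(k+1) = (k)·f(k) + (1).
Degrees (1,1,0) ⇒ d ≤ -1.
Negative degree bound (-1): no f exists, t_k not Gosper-summable.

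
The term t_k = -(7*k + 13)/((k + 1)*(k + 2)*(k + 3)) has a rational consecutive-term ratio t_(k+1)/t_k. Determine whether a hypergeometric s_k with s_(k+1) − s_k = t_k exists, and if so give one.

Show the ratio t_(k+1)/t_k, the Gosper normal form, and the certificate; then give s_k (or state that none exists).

r(k) = (k + 1)*(7*k + 20)/((k + 4)*(7*k + 13)) after simplifying.
Take A(k)=k + 1, B(k)=k + 4, C(k)=k + 13/7.
Set up (k + 1)·f(k+1) − (k + 3)·f(k) − (k + 13/7) = 0.
d = 2 from the (1,1,1) case.
Solve for f: f(k) = k*(5*k + 8)/7 (degree 2 ≤ 2).
R(k) = B(k−1)·f(k)/C(k) = k*(k + 3)*(5*k + 8)/(7*k + 13); s_k = R·t_k = k*(-5*k - 8)/((k + 1)*(k + 2)).
Δs = (-7*k - 13)/(k**3 + 6*k**2 + 11*k + 6), as required.

s_k = k*(-5*k - 8)/((k + 1)*(k + 2))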